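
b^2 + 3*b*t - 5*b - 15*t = (b - 5)*(b + 3*t)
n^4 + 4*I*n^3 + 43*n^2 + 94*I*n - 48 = (n - 6*I)*(n + I)^2*(n + 8*I)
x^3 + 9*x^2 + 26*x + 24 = (x + 2)*(x + 3)*(x + 4)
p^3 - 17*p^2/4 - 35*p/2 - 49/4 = (p - 7)*(p + 1)*(p + 7/4)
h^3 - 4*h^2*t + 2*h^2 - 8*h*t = h*(h + 2)*(h - 4*t)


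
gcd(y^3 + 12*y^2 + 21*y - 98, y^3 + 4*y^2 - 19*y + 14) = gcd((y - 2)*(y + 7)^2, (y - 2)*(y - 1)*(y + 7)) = y^2 + 5*y - 14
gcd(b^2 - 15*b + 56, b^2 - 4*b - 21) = b - 7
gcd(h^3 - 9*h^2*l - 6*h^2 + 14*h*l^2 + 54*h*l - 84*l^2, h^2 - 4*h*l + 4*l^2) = h - 2*l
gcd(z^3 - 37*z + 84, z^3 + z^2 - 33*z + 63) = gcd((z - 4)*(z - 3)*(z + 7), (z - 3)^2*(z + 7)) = z^2 + 4*z - 21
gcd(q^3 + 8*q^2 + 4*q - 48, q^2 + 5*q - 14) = q - 2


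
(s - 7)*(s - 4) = s^2 - 11*s + 28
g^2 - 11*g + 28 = (g - 7)*(g - 4)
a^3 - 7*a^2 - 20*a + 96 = (a - 8)*(a - 3)*(a + 4)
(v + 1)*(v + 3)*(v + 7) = v^3 + 11*v^2 + 31*v + 21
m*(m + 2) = m^2 + 2*m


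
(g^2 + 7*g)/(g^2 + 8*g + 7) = g/(g + 1)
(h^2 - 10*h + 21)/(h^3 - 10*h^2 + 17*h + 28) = (h - 3)/(h^2 - 3*h - 4)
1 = 1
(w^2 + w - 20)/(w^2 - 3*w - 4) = (w + 5)/(w + 1)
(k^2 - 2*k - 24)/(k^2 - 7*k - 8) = (-k^2 + 2*k + 24)/(-k^2 + 7*k + 8)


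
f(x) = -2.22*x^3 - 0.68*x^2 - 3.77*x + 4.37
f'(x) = -6.66*x^2 - 1.36*x - 3.77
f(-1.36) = 13.82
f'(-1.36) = -14.24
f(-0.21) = 5.15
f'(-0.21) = -3.78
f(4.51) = -230.11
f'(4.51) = -145.37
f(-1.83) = 22.60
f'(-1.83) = -23.58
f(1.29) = -6.39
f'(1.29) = -16.61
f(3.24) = -90.49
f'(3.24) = -78.09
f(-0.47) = 6.22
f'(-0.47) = -4.60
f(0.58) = 1.52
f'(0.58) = -6.80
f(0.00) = 4.37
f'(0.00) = -3.77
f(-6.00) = 482.03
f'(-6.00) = -235.37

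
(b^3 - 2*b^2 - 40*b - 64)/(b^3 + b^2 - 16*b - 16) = (b^2 - 6*b - 16)/(b^2 - 3*b - 4)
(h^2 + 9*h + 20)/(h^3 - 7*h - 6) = (h^2 + 9*h + 20)/(h^3 - 7*h - 6)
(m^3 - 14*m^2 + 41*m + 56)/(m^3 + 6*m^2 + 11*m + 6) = (m^2 - 15*m + 56)/(m^2 + 5*m + 6)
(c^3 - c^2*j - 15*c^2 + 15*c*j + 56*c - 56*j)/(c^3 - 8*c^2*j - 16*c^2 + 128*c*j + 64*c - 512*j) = (c^2 - c*j - 7*c + 7*j)/(c^2 - 8*c*j - 8*c + 64*j)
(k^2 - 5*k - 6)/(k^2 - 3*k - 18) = (k + 1)/(k + 3)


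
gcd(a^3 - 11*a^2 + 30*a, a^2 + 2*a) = a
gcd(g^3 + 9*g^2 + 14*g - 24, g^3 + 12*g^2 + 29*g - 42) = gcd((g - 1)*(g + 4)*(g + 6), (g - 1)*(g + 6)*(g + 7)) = g^2 + 5*g - 6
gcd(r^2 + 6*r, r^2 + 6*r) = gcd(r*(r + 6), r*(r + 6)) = r^2 + 6*r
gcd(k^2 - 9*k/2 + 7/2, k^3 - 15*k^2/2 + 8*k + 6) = 1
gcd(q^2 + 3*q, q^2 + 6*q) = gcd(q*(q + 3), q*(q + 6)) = q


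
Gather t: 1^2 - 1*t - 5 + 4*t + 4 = 3*t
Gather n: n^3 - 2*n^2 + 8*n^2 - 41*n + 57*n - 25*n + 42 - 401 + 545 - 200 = n^3 + 6*n^2 - 9*n - 14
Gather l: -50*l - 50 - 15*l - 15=-65*l - 65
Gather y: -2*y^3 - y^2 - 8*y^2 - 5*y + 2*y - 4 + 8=-2*y^3 - 9*y^2 - 3*y + 4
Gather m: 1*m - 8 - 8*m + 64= 56 - 7*m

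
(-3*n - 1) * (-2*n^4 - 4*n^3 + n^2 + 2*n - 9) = 6*n^5 + 14*n^4 + n^3 - 7*n^2 + 25*n + 9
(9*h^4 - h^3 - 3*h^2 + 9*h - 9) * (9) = 81*h^4 - 9*h^3 - 27*h^2 + 81*h - 81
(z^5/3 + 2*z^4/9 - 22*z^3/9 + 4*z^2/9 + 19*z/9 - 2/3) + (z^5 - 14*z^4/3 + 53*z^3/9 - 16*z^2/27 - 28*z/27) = 4*z^5/3 - 40*z^4/9 + 31*z^3/9 - 4*z^2/27 + 29*z/27 - 2/3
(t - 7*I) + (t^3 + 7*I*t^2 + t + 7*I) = t^3 + 7*I*t^2 + 2*t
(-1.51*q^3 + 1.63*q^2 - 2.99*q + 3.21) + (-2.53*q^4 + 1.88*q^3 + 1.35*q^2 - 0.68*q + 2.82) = -2.53*q^4 + 0.37*q^3 + 2.98*q^2 - 3.67*q + 6.03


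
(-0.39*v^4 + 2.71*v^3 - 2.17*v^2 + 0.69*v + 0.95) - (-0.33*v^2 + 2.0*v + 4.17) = -0.39*v^4 + 2.71*v^3 - 1.84*v^2 - 1.31*v - 3.22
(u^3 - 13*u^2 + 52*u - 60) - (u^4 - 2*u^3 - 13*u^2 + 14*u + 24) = -u^4 + 3*u^3 + 38*u - 84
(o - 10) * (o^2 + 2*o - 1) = o^3 - 8*o^2 - 21*o + 10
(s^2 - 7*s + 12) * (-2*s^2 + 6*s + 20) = -2*s^4 + 20*s^3 - 46*s^2 - 68*s + 240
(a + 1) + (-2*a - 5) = -a - 4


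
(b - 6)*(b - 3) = b^2 - 9*b + 18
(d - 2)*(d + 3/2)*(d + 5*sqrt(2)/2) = d^3 - d^2/2 + 5*sqrt(2)*d^2/2 - 3*d - 5*sqrt(2)*d/4 - 15*sqrt(2)/2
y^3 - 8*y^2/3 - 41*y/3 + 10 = (y - 5)*(y - 2/3)*(y + 3)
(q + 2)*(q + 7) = q^2 + 9*q + 14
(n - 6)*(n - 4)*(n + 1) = n^3 - 9*n^2 + 14*n + 24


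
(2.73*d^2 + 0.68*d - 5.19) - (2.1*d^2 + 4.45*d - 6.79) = 0.63*d^2 - 3.77*d + 1.6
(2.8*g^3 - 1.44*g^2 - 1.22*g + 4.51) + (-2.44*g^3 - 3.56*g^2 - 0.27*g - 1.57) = 0.36*g^3 - 5.0*g^2 - 1.49*g + 2.94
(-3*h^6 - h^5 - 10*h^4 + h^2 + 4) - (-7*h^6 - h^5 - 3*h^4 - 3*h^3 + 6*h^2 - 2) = 4*h^6 - 7*h^4 + 3*h^3 - 5*h^2 + 6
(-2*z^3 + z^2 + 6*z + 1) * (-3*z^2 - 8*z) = 6*z^5 + 13*z^4 - 26*z^3 - 51*z^2 - 8*z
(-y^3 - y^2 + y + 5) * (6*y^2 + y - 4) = -6*y^5 - 7*y^4 + 9*y^3 + 35*y^2 + y - 20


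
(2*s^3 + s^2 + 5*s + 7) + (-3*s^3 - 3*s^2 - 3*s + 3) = -s^3 - 2*s^2 + 2*s + 10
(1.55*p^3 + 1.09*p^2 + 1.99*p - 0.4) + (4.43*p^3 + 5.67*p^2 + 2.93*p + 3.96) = 5.98*p^3 + 6.76*p^2 + 4.92*p + 3.56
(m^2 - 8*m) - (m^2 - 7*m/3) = -17*m/3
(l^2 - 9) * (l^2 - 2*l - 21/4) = l^4 - 2*l^3 - 57*l^2/4 + 18*l + 189/4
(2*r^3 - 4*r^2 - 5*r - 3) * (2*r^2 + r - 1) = 4*r^5 - 6*r^4 - 16*r^3 - 7*r^2 + 2*r + 3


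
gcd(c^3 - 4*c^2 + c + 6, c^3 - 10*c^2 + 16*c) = c - 2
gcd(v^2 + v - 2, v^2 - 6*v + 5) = v - 1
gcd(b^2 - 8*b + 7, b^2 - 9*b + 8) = b - 1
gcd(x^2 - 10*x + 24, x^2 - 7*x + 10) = 1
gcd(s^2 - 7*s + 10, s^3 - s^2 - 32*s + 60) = s^2 - 7*s + 10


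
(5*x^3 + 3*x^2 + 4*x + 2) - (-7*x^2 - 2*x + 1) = 5*x^3 + 10*x^2 + 6*x + 1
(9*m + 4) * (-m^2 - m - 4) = -9*m^3 - 13*m^2 - 40*m - 16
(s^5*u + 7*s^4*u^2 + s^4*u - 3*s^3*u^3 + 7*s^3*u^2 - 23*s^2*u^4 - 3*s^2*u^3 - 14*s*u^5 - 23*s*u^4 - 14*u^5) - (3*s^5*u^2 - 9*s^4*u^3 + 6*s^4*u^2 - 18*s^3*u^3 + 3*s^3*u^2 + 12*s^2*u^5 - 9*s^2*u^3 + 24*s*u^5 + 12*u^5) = -3*s^5*u^2 + s^5*u + 9*s^4*u^3 + s^4*u^2 + s^4*u + 15*s^3*u^3 + 4*s^3*u^2 - 12*s^2*u^5 - 23*s^2*u^4 + 6*s^2*u^3 - 38*s*u^5 - 23*s*u^4 - 26*u^5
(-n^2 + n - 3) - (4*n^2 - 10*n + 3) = -5*n^2 + 11*n - 6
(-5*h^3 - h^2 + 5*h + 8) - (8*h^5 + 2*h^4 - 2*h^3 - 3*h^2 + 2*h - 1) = -8*h^5 - 2*h^4 - 3*h^3 + 2*h^2 + 3*h + 9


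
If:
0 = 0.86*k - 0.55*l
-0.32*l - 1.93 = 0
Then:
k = -3.86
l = -6.03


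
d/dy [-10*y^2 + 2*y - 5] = 2 - 20*y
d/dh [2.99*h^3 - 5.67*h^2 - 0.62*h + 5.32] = 8.97*h^2 - 11.34*h - 0.62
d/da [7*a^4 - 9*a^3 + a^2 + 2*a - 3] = 28*a^3 - 27*a^2 + 2*a + 2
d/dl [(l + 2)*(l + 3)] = 2*l + 5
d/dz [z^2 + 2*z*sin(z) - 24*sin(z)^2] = 2*z*cos(z) + 2*z + 2*sin(z) - 24*sin(2*z)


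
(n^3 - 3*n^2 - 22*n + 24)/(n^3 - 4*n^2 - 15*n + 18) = (n + 4)/(n + 3)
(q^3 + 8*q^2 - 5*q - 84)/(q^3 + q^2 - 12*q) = (q + 7)/q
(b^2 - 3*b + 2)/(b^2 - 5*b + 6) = (b - 1)/(b - 3)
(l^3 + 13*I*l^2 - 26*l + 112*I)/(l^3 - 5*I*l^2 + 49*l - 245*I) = (l^2 + 6*I*l + 16)/(l^2 - 12*I*l - 35)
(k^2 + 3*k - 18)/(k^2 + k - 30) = (k - 3)/(k - 5)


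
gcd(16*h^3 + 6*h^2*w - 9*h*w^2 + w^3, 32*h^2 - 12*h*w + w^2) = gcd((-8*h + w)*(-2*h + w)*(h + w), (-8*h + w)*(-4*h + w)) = -8*h + w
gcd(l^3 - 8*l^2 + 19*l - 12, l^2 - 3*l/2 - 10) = l - 4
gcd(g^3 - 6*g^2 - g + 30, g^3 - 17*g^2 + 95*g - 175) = g - 5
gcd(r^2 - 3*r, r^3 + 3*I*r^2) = r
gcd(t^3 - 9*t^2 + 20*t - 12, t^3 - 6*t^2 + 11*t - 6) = t^2 - 3*t + 2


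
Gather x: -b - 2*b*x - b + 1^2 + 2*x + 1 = -2*b + x*(2 - 2*b) + 2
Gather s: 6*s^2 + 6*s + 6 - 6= 6*s^2 + 6*s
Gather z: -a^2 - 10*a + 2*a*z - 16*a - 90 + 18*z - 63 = -a^2 - 26*a + z*(2*a + 18) - 153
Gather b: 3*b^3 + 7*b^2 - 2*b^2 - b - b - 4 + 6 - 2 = 3*b^3 + 5*b^2 - 2*b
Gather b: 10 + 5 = 15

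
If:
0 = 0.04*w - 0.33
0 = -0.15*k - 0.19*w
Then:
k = -10.45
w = 8.25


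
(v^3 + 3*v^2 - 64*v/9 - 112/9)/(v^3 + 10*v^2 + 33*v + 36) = (v^2 - v - 28/9)/(v^2 + 6*v + 9)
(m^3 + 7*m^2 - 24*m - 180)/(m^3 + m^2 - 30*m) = (m + 6)/m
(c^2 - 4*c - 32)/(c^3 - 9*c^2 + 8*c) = (c + 4)/(c*(c - 1))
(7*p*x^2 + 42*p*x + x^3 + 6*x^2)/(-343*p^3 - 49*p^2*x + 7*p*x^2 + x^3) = x*(x + 6)/(-49*p^2 + x^2)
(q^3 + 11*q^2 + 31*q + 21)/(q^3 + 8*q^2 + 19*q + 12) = (q + 7)/(q + 4)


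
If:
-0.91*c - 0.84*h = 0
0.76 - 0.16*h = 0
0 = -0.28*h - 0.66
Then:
No Solution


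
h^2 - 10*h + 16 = (h - 8)*(h - 2)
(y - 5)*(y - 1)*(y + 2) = y^3 - 4*y^2 - 7*y + 10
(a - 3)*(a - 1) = a^2 - 4*a + 3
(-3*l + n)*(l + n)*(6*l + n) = -18*l^3 - 15*l^2*n + 4*l*n^2 + n^3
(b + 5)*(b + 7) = b^2 + 12*b + 35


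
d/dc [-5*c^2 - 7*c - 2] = -10*c - 7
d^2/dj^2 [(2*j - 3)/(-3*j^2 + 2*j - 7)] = 2*(-4*(2*j - 3)*(3*j - 1)^2 + (18*j - 13)*(3*j^2 - 2*j + 7))/(3*j^2 - 2*j + 7)^3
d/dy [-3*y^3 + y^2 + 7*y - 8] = -9*y^2 + 2*y + 7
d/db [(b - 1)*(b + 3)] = 2*b + 2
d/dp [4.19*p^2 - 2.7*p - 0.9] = 8.38*p - 2.7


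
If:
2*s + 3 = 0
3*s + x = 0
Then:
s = -3/2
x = 9/2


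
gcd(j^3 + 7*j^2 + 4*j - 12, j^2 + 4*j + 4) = j + 2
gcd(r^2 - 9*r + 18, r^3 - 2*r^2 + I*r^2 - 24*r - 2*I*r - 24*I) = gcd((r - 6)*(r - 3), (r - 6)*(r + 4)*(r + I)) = r - 6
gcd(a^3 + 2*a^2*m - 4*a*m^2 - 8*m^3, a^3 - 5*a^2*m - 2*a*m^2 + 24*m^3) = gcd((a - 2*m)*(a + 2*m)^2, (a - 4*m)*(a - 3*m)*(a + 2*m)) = a + 2*m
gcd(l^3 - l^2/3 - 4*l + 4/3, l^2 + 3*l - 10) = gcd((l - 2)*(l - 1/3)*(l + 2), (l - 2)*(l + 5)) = l - 2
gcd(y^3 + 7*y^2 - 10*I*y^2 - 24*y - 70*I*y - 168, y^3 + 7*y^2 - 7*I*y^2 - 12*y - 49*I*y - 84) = y^2 + y*(7 - 4*I) - 28*I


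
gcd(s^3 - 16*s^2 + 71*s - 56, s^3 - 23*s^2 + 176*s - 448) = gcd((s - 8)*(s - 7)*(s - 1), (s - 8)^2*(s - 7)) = s^2 - 15*s + 56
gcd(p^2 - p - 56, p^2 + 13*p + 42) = p + 7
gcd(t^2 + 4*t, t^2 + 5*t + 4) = t + 4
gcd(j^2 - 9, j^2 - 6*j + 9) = j - 3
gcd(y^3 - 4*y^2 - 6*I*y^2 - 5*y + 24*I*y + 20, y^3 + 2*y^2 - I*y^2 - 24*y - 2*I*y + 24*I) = y^2 + y*(-4 - I) + 4*I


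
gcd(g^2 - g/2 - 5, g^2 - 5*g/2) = g - 5/2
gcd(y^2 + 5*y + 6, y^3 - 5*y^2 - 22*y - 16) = y + 2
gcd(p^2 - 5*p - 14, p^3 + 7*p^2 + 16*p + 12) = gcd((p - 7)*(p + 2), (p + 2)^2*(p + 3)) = p + 2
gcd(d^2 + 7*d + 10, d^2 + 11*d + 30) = d + 5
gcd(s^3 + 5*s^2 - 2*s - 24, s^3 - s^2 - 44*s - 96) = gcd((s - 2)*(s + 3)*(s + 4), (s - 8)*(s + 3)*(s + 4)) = s^2 + 7*s + 12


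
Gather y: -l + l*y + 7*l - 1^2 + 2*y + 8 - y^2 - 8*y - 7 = 6*l - y^2 + y*(l - 6)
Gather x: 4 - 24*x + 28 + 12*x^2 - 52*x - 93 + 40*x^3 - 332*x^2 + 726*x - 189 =40*x^3 - 320*x^2 + 650*x - 250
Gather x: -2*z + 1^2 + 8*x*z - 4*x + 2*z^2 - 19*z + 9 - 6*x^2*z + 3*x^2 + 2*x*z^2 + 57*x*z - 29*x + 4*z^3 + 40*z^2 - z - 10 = x^2*(3 - 6*z) + x*(2*z^2 + 65*z - 33) + 4*z^3 + 42*z^2 - 22*z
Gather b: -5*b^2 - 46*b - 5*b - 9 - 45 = -5*b^2 - 51*b - 54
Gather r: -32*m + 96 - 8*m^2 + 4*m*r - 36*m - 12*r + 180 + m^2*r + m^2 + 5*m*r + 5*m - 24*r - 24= -7*m^2 - 63*m + r*(m^2 + 9*m - 36) + 252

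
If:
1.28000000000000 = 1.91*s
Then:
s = 0.67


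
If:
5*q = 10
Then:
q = 2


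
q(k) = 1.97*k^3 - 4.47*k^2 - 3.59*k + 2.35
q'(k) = 5.91*k^2 - 8.94*k - 3.59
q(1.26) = -5.33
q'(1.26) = -5.47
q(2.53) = -3.44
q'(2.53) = 11.62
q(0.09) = 1.99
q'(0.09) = -4.35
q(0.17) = 1.62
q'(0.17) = -4.94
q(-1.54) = -9.92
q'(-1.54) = 24.19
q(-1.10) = -1.73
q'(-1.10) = 13.40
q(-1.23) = -3.66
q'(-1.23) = 16.35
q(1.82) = -7.11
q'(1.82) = -0.28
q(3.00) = 4.54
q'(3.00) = 22.78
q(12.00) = 2719.75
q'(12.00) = 740.17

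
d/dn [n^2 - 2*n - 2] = 2*n - 2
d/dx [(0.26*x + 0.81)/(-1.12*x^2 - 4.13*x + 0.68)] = (0.2912*x^2 + 1.8144*x + 3.5221)/(1.2544*x^4 + 9.2512*x^3 + 15.5337*x^2 - 5.6168*x + 0.4624)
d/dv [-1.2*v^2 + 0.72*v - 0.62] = 0.72 - 2.4*v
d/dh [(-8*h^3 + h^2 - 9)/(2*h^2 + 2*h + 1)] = 2*(-8*h^4 - 16*h^3 - 11*h^2 + 19*h + 9)/(4*h^4 + 8*h^3 + 8*h^2 + 4*h + 1)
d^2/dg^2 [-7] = 0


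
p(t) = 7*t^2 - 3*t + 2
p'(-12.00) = -171.00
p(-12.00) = 1046.00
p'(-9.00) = -129.00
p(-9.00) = 596.00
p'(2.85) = 36.90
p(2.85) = 50.31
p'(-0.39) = -8.46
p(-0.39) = 4.23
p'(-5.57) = -80.98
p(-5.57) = 235.88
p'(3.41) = 44.74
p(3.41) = 73.17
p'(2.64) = 33.96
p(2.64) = 42.87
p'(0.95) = 10.30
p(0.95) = 5.47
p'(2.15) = 27.10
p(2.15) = 27.91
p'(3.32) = 43.48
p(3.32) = 69.20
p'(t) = 14*t - 3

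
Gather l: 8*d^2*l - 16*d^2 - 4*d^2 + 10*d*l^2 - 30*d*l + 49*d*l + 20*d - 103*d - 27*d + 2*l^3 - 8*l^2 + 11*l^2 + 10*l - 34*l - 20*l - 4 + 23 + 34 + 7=-20*d^2 - 110*d + 2*l^3 + l^2*(10*d + 3) + l*(8*d^2 + 19*d - 44) + 60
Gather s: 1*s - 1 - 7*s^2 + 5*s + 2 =-7*s^2 + 6*s + 1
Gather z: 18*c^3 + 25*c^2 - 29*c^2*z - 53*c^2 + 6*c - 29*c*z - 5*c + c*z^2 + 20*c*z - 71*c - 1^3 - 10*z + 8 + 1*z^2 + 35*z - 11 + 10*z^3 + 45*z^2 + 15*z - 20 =18*c^3 - 28*c^2 - 70*c + 10*z^3 + z^2*(c + 46) + z*(-29*c^2 - 9*c + 40) - 24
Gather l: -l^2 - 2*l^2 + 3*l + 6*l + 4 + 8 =-3*l^2 + 9*l + 12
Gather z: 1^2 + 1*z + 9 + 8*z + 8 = 9*z + 18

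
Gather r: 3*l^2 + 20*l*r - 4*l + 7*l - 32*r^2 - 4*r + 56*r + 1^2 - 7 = 3*l^2 + 3*l - 32*r^2 + r*(20*l + 52) - 6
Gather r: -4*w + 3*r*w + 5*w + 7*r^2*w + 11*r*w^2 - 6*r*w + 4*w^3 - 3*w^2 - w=7*r^2*w + r*(11*w^2 - 3*w) + 4*w^3 - 3*w^2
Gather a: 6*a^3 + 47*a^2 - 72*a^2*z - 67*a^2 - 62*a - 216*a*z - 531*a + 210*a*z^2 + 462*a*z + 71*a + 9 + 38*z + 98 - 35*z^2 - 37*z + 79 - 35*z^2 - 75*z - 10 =6*a^3 + a^2*(-72*z - 20) + a*(210*z^2 + 246*z - 522) - 70*z^2 - 74*z + 176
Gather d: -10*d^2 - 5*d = -10*d^2 - 5*d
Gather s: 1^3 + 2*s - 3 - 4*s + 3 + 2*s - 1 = 0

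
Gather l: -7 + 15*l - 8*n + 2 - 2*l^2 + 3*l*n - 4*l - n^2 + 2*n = -2*l^2 + l*(3*n + 11) - n^2 - 6*n - 5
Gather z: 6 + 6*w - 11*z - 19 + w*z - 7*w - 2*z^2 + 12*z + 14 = -w - 2*z^2 + z*(w + 1) + 1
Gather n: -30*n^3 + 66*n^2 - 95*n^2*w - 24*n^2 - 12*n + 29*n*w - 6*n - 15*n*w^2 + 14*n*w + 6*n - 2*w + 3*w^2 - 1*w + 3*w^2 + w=-30*n^3 + n^2*(42 - 95*w) + n*(-15*w^2 + 43*w - 12) + 6*w^2 - 2*w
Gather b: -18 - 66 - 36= -120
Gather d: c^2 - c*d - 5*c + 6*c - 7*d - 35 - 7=c^2 + c + d*(-c - 7) - 42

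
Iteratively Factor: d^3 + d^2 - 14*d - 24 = (d + 3)*(d^2 - 2*d - 8) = (d - 4)*(d + 3)*(d + 2)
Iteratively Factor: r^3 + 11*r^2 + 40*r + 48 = (r + 4)*(r^2 + 7*r + 12) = (r + 4)^2*(r + 3)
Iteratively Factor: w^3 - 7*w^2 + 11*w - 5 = (w - 1)*(w^2 - 6*w + 5) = (w - 5)*(w - 1)*(w - 1)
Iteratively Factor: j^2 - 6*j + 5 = (j - 5)*(j - 1)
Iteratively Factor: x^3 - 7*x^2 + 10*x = (x - 5)*(x^2 - 2*x) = x*(x - 5)*(x - 2)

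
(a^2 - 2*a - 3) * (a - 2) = a^3 - 4*a^2 + a + 6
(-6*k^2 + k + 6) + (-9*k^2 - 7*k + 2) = -15*k^2 - 6*k + 8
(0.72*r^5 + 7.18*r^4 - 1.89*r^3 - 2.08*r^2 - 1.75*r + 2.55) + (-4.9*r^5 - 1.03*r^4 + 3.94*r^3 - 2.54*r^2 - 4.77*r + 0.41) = -4.18*r^5 + 6.15*r^4 + 2.05*r^3 - 4.62*r^2 - 6.52*r + 2.96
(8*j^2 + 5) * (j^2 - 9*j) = 8*j^4 - 72*j^3 + 5*j^2 - 45*j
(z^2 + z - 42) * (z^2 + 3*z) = z^4 + 4*z^3 - 39*z^2 - 126*z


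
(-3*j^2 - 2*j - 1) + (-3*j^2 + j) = -6*j^2 - j - 1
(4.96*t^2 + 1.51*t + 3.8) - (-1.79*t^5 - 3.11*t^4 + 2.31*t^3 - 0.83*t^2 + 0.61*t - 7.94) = 1.79*t^5 + 3.11*t^4 - 2.31*t^3 + 5.79*t^2 + 0.9*t + 11.74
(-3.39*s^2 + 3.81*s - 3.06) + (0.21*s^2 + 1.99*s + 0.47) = -3.18*s^2 + 5.8*s - 2.59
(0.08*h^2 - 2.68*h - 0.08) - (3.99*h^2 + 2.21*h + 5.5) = -3.91*h^2 - 4.89*h - 5.58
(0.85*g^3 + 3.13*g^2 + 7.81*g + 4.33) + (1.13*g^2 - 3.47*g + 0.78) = 0.85*g^3 + 4.26*g^2 + 4.34*g + 5.11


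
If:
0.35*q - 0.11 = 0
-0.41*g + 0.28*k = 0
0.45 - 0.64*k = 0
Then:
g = 0.48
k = 0.70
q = 0.31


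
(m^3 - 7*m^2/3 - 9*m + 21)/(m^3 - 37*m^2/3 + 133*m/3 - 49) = (m + 3)/(m - 7)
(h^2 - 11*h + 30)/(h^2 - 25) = (h - 6)/(h + 5)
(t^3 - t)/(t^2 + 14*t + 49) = (t^3 - t)/(t^2 + 14*t + 49)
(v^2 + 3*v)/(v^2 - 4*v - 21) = v/(v - 7)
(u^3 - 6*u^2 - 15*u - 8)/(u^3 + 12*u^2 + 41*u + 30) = (u^2 - 7*u - 8)/(u^2 + 11*u + 30)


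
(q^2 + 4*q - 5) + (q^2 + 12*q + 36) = 2*q^2 + 16*q + 31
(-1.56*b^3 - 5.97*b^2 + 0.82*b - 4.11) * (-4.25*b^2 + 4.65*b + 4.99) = 6.63*b^5 + 18.1185*b^4 - 39.0299*b^3 - 8.5098*b^2 - 15.0197*b - 20.5089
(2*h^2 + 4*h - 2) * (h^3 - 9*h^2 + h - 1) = 2*h^5 - 14*h^4 - 36*h^3 + 20*h^2 - 6*h + 2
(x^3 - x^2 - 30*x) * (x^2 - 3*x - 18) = x^5 - 4*x^4 - 45*x^3 + 108*x^2 + 540*x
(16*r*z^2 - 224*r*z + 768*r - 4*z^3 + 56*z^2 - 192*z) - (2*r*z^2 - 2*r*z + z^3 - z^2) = 14*r*z^2 - 222*r*z + 768*r - 5*z^3 + 57*z^2 - 192*z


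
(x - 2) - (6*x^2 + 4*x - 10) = -6*x^2 - 3*x + 8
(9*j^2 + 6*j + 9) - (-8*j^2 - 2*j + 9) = 17*j^2 + 8*j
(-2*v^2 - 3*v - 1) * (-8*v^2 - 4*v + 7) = 16*v^4 + 32*v^3 + 6*v^2 - 17*v - 7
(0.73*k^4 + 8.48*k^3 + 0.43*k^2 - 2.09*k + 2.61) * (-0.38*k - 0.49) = -0.2774*k^5 - 3.5801*k^4 - 4.3186*k^3 + 0.5835*k^2 + 0.0323*k - 1.2789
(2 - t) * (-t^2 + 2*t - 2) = t^3 - 4*t^2 + 6*t - 4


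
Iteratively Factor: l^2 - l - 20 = (l + 4)*(l - 5)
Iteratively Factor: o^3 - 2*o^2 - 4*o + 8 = (o - 2)*(o^2 - 4) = (o - 2)*(o + 2)*(o - 2)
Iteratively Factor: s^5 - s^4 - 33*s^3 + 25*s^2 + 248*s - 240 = (s + 4)*(s^4 - 5*s^3 - 13*s^2 + 77*s - 60) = (s + 4)^2*(s^3 - 9*s^2 + 23*s - 15) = (s - 3)*(s + 4)^2*(s^2 - 6*s + 5) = (s - 5)*(s - 3)*(s + 4)^2*(s - 1)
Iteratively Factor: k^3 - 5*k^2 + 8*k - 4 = (k - 1)*(k^2 - 4*k + 4) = (k - 2)*(k - 1)*(k - 2)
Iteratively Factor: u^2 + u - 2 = (u - 1)*(u + 2)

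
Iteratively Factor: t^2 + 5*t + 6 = (t + 3)*(t + 2)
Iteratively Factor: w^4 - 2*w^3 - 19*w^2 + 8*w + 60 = (w - 2)*(w^3 - 19*w - 30) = (w - 2)*(w + 3)*(w^2 - 3*w - 10) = (w - 5)*(w - 2)*(w + 3)*(w + 2)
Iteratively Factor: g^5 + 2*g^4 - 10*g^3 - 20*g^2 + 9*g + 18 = (g + 3)*(g^4 - g^3 - 7*g^2 + g + 6) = (g - 1)*(g + 3)*(g^3 - 7*g - 6) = (g - 1)*(g + 1)*(g + 3)*(g^2 - g - 6) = (g - 1)*(g + 1)*(g + 2)*(g + 3)*(g - 3)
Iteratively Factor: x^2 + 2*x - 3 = (x + 3)*(x - 1)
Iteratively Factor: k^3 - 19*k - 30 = (k + 2)*(k^2 - 2*k - 15) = (k + 2)*(k + 3)*(k - 5)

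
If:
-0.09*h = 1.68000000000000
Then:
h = -18.67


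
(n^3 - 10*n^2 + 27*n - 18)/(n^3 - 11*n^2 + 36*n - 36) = (n - 1)/(n - 2)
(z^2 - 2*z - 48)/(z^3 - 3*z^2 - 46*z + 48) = 1/(z - 1)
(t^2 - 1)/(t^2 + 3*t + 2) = (t - 1)/(t + 2)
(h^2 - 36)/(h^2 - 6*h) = (h + 6)/h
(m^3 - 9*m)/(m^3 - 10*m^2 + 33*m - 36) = m*(m + 3)/(m^2 - 7*m + 12)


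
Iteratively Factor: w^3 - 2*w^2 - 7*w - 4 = (w - 4)*(w^2 + 2*w + 1) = (w - 4)*(w + 1)*(w + 1)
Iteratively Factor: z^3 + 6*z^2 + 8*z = (z + 4)*(z^2 + 2*z) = (z + 2)*(z + 4)*(z)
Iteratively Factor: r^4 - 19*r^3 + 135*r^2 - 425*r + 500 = (r - 5)*(r^3 - 14*r^2 + 65*r - 100) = (r - 5)*(r - 4)*(r^2 - 10*r + 25) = (r - 5)^2*(r - 4)*(r - 5)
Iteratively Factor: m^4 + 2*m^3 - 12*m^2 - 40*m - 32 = (m + 2)*(m^3 - 12*m - 16) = (m + 2)^2*(m^2 - 2*m - 8) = (m - 4)*(m + 2)^2*(m + 2)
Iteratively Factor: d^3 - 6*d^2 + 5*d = (d - 1)*(d^2 - 5*d) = d*(d - 1)*(d - 5)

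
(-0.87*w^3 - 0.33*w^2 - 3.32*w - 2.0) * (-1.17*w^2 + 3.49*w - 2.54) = 1.0179*w^5 - 2.6502*w^4 + 4.9425*w^3 - 8.4086*w^2 + 1.4528*w + 5.08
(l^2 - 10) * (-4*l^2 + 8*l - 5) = -4*l^4 + 8*l^3 + 35*l^2 - 80*l + 50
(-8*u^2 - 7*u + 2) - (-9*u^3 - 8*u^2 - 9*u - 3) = 9*u^3 + 2*u + 5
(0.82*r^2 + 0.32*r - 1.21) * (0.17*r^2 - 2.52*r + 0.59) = 0.1394*r^4 - 2.012*r^3 - 0.5283*r^2 + 3.238*r - 0.7139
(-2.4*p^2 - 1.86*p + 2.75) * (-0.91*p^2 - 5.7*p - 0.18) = 2.184*p^4 + 15.3726*p^3 + 8.5315*p^2 - 15.3402*p - 0.495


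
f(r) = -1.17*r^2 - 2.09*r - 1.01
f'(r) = -2.34*r - 2.09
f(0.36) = -1.91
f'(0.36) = -2.93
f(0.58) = -2.62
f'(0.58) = -3.45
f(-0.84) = -0.08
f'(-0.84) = -0.12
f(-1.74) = -0.92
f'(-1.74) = 1.98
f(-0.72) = -0.11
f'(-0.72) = -0.41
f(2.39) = -12.69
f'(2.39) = -7.68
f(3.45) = -22.15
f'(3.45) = -10.16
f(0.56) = -2.55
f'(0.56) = -3.40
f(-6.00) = -30.59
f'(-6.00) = 11.95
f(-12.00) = -144.41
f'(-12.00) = 25.99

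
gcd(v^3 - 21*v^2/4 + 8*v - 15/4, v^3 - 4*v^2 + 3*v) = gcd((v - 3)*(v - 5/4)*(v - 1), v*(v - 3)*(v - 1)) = v^2 - 4*v + 3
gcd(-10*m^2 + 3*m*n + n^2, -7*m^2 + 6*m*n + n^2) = 1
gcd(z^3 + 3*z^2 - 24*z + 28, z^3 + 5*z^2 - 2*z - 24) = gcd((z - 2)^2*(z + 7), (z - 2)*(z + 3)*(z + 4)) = z - 2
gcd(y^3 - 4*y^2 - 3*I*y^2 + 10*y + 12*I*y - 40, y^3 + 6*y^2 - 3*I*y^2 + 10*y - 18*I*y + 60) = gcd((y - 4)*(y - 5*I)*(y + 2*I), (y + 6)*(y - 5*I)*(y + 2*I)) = y^2 - 3*I*y + 10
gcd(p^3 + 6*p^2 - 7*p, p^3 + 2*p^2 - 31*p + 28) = p^2 + 6*p - 7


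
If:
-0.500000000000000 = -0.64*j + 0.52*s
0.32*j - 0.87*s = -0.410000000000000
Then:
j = 1.66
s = 1.08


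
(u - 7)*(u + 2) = u^2 - 5*u - 14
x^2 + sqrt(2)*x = x*(x + sqrt(2))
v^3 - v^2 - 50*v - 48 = (v - 8)*(v + 1)*(v + 6)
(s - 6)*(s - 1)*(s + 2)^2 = s^4 - 3*s^3 - 18*s^2 - 4*s + 24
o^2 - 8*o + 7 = (o - 7)*(o - 1)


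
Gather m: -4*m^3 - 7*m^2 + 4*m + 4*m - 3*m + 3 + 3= -4*m^3 - 7*m^2 + 5*m + 6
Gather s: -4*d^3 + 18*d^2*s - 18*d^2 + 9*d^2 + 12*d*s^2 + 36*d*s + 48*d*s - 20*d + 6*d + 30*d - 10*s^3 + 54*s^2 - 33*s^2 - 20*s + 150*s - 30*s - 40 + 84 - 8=-4*d^3 - 9*d^2 + 16*d - 10*s^3 + s^2*(12*d + 21) + s*(18*d^2 + 84*d + 100) + 36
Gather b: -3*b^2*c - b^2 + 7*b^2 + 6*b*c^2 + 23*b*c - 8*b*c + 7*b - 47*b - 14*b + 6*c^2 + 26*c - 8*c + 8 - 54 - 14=b^2*(6 - 3*c) + b*(6*c^2 + 15*c - 54) + 6*c^2 + 18*c - 60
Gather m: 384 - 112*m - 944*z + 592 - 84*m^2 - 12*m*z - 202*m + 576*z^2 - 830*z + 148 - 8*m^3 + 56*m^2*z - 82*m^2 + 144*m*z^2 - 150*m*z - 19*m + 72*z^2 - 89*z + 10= -8*m^3 + m^2*(56*z - 166) + m*(144*z^2 - 162*z - 333) + 648*z^2 - 1863*z + 1134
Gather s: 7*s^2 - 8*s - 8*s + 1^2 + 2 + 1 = 7*s^2 - 16*s + 4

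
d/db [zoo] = 0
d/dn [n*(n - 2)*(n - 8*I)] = 3*n^2 + n*(-4 - 16*I) + 16*I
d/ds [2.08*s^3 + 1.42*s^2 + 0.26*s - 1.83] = 6.24*s^2 + 2.84*s + 0.26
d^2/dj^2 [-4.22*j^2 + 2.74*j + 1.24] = -8.44000000000000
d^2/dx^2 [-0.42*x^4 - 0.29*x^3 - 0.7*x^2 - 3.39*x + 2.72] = -5.04*x^2 - 1.74*x - 1.4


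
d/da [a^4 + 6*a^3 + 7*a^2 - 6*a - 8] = 4*a^3 + 18*a^2 + 14*a - 6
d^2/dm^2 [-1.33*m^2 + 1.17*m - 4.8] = -2.66000000000000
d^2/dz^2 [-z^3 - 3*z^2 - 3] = -6*z - 6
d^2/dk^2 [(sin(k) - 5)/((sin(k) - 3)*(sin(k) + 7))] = (-sin(k)^5 + 24*sin(k)^4 - 64*sin(k)^3 + 386*sin(k)^2 - 15*sin(k) - 202)/((sin(k) - 3)^3*(sin(k) + 7)^3)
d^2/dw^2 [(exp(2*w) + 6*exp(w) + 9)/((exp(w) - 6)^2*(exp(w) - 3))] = (exp(5*w) + 51*exp(4*w) - 45*exp(3*w) - 1755*exp(2*w) + 3564*exp(w) + 3888)*exp(w)/(exp(7*w) - 33*exp(6*w) + 459*exp(5*w) - 3483*exp(4*w) + 15552*exp(3*w) - 40824*exp(2*w) + 58320*exp(w) - 34992)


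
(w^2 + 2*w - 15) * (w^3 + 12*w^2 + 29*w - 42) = w^5 + 14*w^4 + 38*w^3 - 164*w^2 - 519*w + 630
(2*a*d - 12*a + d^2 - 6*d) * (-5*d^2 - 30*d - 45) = -10*a*d^3 + 270*a*d + 540*a - 5*d^4 + 135*d^2 + 270*d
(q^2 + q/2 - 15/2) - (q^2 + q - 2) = -q/2 - 11/2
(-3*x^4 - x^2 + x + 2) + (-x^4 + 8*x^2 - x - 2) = -4*x^4 + 7*x^2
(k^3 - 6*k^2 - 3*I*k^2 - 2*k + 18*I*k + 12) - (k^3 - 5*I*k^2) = -6*k^2 + 2*I*k^2 - 2*k + 18*I*k + 12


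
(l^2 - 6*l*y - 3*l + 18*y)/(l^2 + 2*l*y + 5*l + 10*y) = (l^2 - 6*l*y - 3*l + 18*y)/(l^2 + 2*l*y + 5*l + 10*y)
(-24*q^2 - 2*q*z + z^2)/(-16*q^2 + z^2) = (-6*q + z)/(-4*q + z)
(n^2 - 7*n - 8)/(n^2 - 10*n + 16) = (n + 1)/(n - 2)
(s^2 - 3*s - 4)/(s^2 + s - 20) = (s + 1)/(s + 5)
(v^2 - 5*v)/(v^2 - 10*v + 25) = v/(v - 5)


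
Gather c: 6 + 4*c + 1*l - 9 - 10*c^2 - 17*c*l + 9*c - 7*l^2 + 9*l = -10*c^2 + c*(13 - 17*l) - 7*l^2 + 10*l - 3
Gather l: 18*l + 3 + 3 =18*l + 6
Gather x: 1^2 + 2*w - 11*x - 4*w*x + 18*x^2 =2*w + 18*x^2 + x*(-4*w - 11) + 1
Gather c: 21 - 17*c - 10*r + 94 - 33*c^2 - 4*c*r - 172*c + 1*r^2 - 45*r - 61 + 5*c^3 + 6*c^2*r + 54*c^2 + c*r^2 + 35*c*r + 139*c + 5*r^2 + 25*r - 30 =5*c^3 + c^2*(6*r + 21) + c*(r^2 + 31*r - 50) + 6*r^2 - 30*r + 24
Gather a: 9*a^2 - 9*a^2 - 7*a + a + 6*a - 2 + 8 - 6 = 0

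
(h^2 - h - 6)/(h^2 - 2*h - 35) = (-h^2 + h + 6)/(-h^2 + 2*h + 35)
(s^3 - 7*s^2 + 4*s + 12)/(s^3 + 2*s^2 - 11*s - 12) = (s^2 - 8*s + 12)/(s^2 + s - 12)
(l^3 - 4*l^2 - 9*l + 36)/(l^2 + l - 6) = (l^2 - 7*l + 12)/(l - 2)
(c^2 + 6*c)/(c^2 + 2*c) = (c + 6)/(c + 2)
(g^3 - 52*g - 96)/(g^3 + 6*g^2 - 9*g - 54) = (g^2 - 6*g - 16)/(g^2 - 9)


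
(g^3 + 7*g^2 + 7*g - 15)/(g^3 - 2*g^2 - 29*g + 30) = (g + 3)/(g - 6)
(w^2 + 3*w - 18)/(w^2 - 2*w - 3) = (w + 6)/(w + 1)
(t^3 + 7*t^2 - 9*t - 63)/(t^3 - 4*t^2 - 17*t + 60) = (t^2 + 10*t + 21)/(t^2 - t - 20)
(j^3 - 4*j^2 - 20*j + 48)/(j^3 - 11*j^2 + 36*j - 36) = (j + 4)/(j - 3)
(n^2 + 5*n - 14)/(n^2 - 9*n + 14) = (n + 7)/(n - 7)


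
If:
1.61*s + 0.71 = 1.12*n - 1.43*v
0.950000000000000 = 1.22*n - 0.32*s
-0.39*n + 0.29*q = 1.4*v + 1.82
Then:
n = 0.810997633578279 - 0.284966994644414*v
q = 4.44435473134027*v + 7.3665140589501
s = 0.123178478017188 - 1.08643666708183*v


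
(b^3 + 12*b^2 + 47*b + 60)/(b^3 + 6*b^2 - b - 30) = (b + 4)/(b - 2)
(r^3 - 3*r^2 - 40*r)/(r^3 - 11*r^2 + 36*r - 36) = r*(r^2 - 3*r - 40)/(r^3 - 11*r^2 + 36*r - 36)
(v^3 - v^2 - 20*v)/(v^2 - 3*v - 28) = v*(v - 5)/(v - 7)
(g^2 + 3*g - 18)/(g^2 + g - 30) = (g - 3)/(g - 5)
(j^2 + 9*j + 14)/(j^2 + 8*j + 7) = (j + 2)/(j + 1)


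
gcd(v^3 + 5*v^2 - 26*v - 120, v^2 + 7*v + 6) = v + 6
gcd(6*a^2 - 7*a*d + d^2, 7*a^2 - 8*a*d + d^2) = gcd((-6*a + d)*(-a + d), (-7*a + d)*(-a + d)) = a - d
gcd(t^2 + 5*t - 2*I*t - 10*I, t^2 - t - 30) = t + 5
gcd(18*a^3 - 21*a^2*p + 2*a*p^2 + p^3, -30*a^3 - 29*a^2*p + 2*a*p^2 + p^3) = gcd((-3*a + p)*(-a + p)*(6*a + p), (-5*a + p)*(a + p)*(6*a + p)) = 6*a + p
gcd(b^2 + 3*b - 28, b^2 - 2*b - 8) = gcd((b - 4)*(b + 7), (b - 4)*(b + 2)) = b - 4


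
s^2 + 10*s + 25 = (s + 5)^2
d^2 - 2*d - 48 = (d - 8)*(d + 6)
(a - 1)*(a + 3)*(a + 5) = a^3 + 7*a^2 + 7*a - 15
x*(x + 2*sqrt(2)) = x^2 + 2*sqrt(2)*x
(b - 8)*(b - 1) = b^2 - 9*b + 8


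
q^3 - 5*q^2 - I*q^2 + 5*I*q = q*(q - 5)*(q - I)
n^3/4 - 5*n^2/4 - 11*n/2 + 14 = (n/4 + 1)*(n - 7)*(n - 2)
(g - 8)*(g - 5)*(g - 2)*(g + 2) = g^4 - 13*g^3 + 36*g^2 + 52*g - 160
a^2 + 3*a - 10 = (a - 2)*(a + 5)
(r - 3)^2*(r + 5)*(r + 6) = r^4 + 5*r^3 - 27*r^2 - 81*r + 270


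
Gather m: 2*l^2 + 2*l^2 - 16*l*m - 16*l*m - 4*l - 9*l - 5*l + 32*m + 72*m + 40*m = 4*l^2 - 18*l + m*(144 - 32*l)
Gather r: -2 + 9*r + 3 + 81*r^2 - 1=81*r^2 + 9*r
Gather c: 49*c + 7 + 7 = 49*c + 14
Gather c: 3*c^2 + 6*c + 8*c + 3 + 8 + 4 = 3*c^2 + 14*c + 15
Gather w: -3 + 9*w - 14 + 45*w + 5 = 54*w - 12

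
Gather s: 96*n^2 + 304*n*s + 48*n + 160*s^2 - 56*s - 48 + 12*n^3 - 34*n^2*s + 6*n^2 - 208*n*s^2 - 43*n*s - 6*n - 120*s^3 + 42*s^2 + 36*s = 12*n^3 + 102*n^2 + 42*n - 120*s^3 + s^2*(202 - 208*n) + s*(-34*n^2 + 261*n - 20) - 48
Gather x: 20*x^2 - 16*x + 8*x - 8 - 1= 20*x^2 - 8*x - 9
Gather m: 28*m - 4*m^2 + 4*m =-4*m^2 + 32*m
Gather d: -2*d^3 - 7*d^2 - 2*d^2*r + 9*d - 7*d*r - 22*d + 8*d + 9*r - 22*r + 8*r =-2*d^3 + d^2*(-2*r - 7) + d*(-7*r - 5) - 5*r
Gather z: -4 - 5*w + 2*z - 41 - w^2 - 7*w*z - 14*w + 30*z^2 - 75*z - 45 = -w^2 - 19*w + 30*z^2 + z*(-7*w - 73) - 90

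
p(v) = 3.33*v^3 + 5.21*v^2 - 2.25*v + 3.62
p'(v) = 9.99*v^2 + 10.42*v - 2.25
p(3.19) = 157.56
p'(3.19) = 132.65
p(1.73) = 32.56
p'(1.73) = 45.68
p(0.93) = 8.71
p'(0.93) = 16.08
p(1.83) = 37.36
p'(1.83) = 50.27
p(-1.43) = 7.75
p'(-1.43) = 3.28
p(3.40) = 187.08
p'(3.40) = 148.66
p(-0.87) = 7.33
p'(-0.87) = -3.75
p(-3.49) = -66.62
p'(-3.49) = 83.06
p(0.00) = 3.62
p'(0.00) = -2.25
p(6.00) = 896.96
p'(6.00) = 419.91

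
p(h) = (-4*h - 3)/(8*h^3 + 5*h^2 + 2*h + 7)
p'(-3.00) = -0.04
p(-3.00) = -0.05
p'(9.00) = 0.00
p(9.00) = -0.00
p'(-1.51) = -0.53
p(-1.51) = -0.25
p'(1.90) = 0.12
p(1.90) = -0.13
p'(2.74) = 0.04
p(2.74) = -0.07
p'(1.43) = 0.21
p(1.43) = -0.20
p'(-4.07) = -0.01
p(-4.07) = -0.03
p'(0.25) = -0.12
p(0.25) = -0.50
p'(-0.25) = -0.55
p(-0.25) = -0.30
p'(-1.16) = -28.25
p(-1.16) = -1.52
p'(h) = (-4*h - 3)*(-24*h^2 - 10*h - 2)/(8*h^3 + 5*h^2 + 2*h + 7)^2 - 4/(8*h^3 + 5*h^2 + 2*h + 7) = 2*(32*h^3 + 46*h^2 + 15*h - 11)/(64*h^6 + 80*h^5 + 57*h^4 + 132*h^3 + 74*h^2 + 28*h + 49)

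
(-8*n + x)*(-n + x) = 8*n^2 - 9*n*x + x^2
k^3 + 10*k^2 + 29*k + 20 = (k + 1)*(k + 4)*(k + 5)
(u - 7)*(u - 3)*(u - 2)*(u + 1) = u^4 - 11*u^3 + 29*u^2 - u - 42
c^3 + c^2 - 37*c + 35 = (c - 5)*(c - 1)*(c + 7)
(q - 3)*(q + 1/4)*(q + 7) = q^3 + 17*q^2/4 - 20*q - 21/4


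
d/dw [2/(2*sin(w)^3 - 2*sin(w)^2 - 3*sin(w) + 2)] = 8*(4*sin(w) + 3*cos(2*w))*cos(w)/(3*sin(w) + sin(3*w) - 4*cos(w)^2)^2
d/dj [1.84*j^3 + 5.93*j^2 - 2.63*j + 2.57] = 5.52*j^2 + 11.86*j - 2.63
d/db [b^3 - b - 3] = 3*b^2 - 1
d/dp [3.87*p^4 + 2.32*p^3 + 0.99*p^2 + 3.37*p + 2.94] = 15.48*p^3 + 6.96*p^2 + 1.98*p + 3.37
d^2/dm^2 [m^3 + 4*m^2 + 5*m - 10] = 6*m + 8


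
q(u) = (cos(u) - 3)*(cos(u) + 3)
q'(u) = -(cos(u) - 3)*sin(u) - (cos(u) + 3)*sin(u)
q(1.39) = -8.97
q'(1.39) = -0.35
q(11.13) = -8.98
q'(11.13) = 0.27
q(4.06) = -8.63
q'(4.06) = -0.96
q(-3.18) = -8.00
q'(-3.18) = 0.08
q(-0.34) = -8.11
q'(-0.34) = 0.63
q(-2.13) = -8.72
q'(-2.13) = -0.90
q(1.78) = -8.96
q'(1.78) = 0.41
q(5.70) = -8.30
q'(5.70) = 0.92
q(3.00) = -8.02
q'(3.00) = 0.28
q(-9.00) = -8.17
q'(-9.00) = -0.75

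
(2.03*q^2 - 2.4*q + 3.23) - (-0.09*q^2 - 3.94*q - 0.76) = 2.12*q^2 + 1.54*q + 3.99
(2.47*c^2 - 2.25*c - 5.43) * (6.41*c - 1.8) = 15.8327*c^3 - 18.8685*c^2 - 30.7563*c + 9.774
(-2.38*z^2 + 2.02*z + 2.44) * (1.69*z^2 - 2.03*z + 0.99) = -4.0222*z^4 + 8.2452*z^3 - 2.3332*z^2 - 2.9534*z + 2.4156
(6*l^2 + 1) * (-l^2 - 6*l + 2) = -6*l^4 - 36*l^3 + 11*l^2 - 6*l + 2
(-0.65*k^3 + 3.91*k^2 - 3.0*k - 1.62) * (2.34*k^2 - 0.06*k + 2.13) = -1.521*k^5 + 9.1884*k^4 - 8.6391*k^3 + 4.7175*k^2 - 6.2928*k - 3.4506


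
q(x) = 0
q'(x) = 0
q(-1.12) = 0.00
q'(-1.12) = 0.00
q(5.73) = 0.00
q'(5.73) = 0.00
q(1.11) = 0.00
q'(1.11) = 0.00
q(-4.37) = 0.00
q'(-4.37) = 0.00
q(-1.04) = 0.00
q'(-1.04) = 0.00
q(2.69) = 0.00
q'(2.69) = 0.00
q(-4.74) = 0.00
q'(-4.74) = 0.00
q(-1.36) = 0.00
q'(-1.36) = 0.00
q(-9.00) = 0.00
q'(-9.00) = 0.00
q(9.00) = 0.00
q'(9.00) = 0.00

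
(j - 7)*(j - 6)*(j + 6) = j^3 - 7*j^2 - 36*j + 252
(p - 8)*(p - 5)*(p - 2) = p^3 - 15*p^2 + 66*p - 80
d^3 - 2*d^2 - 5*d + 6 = (d - 3)*(d - 1)*(d + 2)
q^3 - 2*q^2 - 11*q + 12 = (q - 4)*(q - 1)*(q + 3)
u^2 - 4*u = u*(u - 4)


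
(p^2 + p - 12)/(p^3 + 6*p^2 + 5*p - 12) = (p - 3)/(p^2 + 2*p - 3)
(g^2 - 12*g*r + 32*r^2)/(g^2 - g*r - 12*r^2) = (g - 8*r)/(g + 3*r)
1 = 1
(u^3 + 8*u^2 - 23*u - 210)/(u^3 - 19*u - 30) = (u^2 + 13*u + 42)/(u^2 + 5*u + 6)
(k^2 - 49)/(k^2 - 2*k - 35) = (k + 7)/(k + 5)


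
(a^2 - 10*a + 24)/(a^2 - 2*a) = (a^2 - 10*a + 24)/(a*(a - 2))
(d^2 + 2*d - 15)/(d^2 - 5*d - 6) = (-d^2 - 2*d + 15)/(-d^2 + 5*d + 6)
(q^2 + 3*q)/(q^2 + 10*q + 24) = q*(q + 3)/(q^2 + 10*q + 24)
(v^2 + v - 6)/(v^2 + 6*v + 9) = (v - 2)/(v + 3)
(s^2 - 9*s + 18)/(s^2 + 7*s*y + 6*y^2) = (s^2 - 9*s + 18)/(s^2 + 7*s*y + 6*y^2)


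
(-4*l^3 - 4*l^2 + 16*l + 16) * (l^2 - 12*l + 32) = -4*l^5 + 44*l^4 - 64*l^3 - 304*l^2 + 320*l + 512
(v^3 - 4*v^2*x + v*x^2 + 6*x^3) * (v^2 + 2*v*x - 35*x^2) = v^5 - 2*v^4*x - 42*v^3*x^2 + 148*v^2*x^3 - 23*v*x^4 - 210*x^5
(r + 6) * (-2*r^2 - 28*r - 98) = -2*r^3 - 40*r^2 - 266*r - 588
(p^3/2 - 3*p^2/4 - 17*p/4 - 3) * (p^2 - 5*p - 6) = p^5/2 - 13*p^4/4 - 7*p^3/2 + 91*p^2/4 + 81*p/2 + 18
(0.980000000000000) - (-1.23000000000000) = 2.21000000000000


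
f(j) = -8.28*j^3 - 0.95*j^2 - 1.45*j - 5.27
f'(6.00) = -907.09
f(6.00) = -1836.65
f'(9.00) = -2030.59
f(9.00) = -6131.39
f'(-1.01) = -24.87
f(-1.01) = 3.76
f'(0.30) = -4.26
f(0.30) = -6.01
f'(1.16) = -37.08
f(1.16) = -21.15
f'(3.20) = -261.89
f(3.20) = -290.96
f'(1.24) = -42.00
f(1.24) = -24.32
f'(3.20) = -261.89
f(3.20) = -290.96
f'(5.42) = -741.46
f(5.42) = -1359.38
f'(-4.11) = -413.24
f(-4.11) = 559.49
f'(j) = -24.84*j^2 - 1.9*j - 1.45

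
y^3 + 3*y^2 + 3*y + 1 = (y + 1)^3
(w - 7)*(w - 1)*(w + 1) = w^3 - 7*w^2 - w + 7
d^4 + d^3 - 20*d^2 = d^2*(d - 4)*(d + 5)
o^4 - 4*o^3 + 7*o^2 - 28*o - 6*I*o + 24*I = (o - 4)*(o - 2*I)*(o - I)*(o + 3*I)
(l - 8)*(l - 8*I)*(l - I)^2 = l^4 - 8*l^3 - 10*I*l^3 - 17*l^2 + 80*I*l^2 + 136*l + 8*I*l - 64*I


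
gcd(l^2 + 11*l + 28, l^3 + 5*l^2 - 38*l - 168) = l^2 + 11*l + 28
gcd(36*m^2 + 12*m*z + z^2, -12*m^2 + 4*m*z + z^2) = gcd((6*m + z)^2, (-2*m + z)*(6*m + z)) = 6*m + z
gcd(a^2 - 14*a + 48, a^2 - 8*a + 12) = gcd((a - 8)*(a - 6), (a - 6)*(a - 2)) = a - 6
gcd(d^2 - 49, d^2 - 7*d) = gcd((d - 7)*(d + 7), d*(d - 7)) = d - 7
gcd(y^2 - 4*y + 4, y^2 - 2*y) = y - 2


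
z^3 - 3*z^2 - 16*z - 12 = (z - 6)*(z + 1)*(z + 2)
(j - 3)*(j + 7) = j^2 + 4*j - 21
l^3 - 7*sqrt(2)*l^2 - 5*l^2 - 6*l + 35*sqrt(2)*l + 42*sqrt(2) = (l - 6)*(l + 1)*(l - 7*sqrt(2))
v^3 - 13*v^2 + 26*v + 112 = (v - 8)*(v - 7)*(v + 2)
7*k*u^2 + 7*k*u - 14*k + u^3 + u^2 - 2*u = (7*k + u)*(u - 1)*(u + 2)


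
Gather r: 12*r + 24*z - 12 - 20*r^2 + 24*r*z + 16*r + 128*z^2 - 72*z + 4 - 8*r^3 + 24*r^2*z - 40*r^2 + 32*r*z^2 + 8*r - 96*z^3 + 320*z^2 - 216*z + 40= -8*r^3 + r^2*(24*z - 60) + r*(32*z^2 + 24*z + 36) - 96*z^3 + 448*z^2 - 264*z + 32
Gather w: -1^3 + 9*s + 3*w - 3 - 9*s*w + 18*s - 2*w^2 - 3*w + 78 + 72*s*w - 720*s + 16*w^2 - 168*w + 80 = -693*s + 14*w^2 + w*(63*s - 168) + 154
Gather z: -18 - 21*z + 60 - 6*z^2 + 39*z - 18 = -6*z^2 + 18*z + 24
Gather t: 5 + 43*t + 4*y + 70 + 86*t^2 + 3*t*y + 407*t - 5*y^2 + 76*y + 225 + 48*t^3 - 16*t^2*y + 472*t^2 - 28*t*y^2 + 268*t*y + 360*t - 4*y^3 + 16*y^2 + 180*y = 48*t^3 + t^2*(558 - 16*y) + t*(-28*y^2 + 271*y + 810) - 4*y^3 + 11*y^2 + 260*y + 300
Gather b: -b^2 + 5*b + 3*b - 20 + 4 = -b^2 + 8*b - 16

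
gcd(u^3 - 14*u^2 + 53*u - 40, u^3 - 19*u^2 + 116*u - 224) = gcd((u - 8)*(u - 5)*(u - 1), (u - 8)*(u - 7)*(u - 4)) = u - 8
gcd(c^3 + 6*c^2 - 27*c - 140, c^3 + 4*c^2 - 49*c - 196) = c^2 + 11*c + 28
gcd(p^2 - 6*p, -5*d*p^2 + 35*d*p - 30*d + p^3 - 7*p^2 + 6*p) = p - 6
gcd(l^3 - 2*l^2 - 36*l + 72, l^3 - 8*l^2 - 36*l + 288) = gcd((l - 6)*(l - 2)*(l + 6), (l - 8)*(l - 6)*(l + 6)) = l^2 - 36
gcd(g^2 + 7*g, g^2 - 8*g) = g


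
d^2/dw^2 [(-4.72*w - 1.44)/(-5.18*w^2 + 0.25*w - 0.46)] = ((4.72*w + 1.44)*(10.36*w - 0.25)*(20.72*w - 0.5) - (146.6976*w + 12.5584)*(5.18*w^2 - 0.25*w + 0.46))/(5.18*w^2 - 0.25*w + 0.46)^3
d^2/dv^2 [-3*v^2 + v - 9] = -6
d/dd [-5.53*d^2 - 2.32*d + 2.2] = -11.06*d - 2.32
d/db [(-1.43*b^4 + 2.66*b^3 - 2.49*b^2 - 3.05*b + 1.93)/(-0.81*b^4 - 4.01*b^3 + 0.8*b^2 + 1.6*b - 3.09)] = (7.8889*b^6 - 6.3218*b^5 - 22.1324*b^4 + 7.979*b^3 - 2.9843*b^2 + 12.3002*b + 6.3365)/(0.6561*b^8 + 6.4962*b^7 + 14.7841*b^6 - 9.008*b^5 - 7.1862*b^4 + 27.3418*b^3 - 2.384*b^2 - 9.888*b + 9.5481)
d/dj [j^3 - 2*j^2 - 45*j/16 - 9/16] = 3*j^2 - 4*j - 45/16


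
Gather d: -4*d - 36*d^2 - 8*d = -36*d^2 - 12*d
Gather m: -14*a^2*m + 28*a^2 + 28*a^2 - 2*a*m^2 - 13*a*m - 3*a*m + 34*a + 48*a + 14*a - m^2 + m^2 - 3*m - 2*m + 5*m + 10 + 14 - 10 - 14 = 56*a^2 - 2*a*m^2 + 96*a + m*(-14*a^2 - 16*a)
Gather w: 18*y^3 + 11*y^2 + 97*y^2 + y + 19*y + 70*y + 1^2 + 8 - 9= 18*y^3 + 108*y^2 + 90*y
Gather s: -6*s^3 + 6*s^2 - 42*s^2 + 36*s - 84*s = -6*s^3 - 36*s^2 - 48*s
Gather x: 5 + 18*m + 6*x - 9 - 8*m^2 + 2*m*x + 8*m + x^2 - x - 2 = -8*m^2 + 26*m + x^2 + x*(2*m + 5) - 6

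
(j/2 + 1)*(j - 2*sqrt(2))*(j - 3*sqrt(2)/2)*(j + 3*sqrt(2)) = j^4/2 - sqrt(2)*j^3/4 + j^3 - 15*j^2/2 - sqrt(2)*j^2/2 - 15*j + 9*sqrt(2)*j + 18*sqrt(2)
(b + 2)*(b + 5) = b^2 + 7*b + 10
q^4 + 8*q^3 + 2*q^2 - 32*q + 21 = (q - 1)^2*(q + 3)*(q + 7)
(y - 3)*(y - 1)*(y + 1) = y^3 - 3*y^2 - y + 3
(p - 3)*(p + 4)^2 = p^3 + 5*p^2 - 8*p - 48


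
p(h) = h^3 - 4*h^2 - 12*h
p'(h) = 3*h^2 - 8*h - 12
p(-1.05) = 7.03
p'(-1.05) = -0.29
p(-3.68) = -59.85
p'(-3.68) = 58.07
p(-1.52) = 5.49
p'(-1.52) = 7.09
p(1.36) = -21.20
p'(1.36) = -17.33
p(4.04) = -47.83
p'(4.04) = 4.64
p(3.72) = -48.51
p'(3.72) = -0.24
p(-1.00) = 7.00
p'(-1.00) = -1.00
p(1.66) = -26.37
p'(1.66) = -17.01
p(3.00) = -45.00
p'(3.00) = -9.00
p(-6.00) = -288.00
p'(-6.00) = 144.00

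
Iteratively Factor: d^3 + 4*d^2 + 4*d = (d)*(d^2 + 4*d + 4) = d*(d + 2)*(d + 2)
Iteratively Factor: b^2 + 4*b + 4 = (b + 2)*(b + 2)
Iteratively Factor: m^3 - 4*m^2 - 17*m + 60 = (m - 5)*(m^2 + m - 12) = (m - 5)*(m - 3)*(m + 4)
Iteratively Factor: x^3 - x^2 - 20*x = (x + 4)*(x^2 - 5*x) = (x - 5)*(x + 4)*(x)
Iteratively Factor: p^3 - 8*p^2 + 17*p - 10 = (p - 5)*(p^2 - 3*p + 2) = (p - 5)*(p - 1)*(p - 2)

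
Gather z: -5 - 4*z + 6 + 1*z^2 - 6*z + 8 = z^2 - 10*z + 9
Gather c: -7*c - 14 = -7*c - 14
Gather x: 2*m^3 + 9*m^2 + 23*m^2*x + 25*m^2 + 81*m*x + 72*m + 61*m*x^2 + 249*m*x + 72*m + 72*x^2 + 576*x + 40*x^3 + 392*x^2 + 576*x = 2*m^3 + 34*m^2 + 144*m + 40*x^3 + x^2*(61*m + 464) + x*(23*m^2 + 330*m + 1152)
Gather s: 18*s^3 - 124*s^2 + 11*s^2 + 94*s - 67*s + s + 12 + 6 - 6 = 18*s^3 - 113*s^2 + 28*s + 12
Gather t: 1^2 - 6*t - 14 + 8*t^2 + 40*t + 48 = 8*t^2 + 34*t + 35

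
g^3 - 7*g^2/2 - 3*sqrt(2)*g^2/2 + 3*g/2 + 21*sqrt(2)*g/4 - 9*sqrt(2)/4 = (g - 3)*(g - 1/2)*(g - 3*sqrt(2)/2)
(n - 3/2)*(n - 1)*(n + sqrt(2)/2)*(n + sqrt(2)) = n^4 - 5*n^3/2 + 3*sqrt(2)*n^3/2 - 15*sqrt(2)*n^2/4 + 5*n^2/2 - 5*n/2 + 9*sqrt(2)*n/4 + 3/2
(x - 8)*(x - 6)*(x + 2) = x^3 - 12*x^2 + 20*x + 96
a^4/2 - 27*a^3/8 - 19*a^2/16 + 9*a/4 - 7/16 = (a/2 + 1/2)*(a - 7)*(a - 1/2)*(a - 1/4)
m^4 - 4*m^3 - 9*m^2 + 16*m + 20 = (m - 5)*(m - 2)*(m + 1)*(m + 2)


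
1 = 1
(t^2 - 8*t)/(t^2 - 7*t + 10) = t*(t - 8)/(t^2 - 7*t + 10)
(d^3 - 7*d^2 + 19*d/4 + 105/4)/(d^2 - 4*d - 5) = (d^2 - 2*d - 21/4)/(d + 1)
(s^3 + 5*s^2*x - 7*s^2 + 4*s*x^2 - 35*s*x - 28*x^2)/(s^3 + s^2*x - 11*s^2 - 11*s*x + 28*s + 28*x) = (s + 4*x)/(s - 4)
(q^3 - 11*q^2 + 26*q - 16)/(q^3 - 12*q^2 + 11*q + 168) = (q^2 - 3*q + 2)/(q^2 - 4*q - 21)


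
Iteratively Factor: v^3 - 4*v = (v)*(v^2 - 4) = v*(v + 2)*(v - 2)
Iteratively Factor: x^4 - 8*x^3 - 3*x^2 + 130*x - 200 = (x - 5)*(x^3 - 3*x^2 - 18*x + 40) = (x - 5)*(x - 2)*(x^2 - x - 20) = (x - 5)*(x - 2)*(x + 4)*(x - 5)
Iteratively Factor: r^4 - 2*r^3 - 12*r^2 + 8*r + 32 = (r - 4)*(r^3 + 2*r^2 - 4*r - 8) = (r - 4)*(r + 2)*(r^2 - 4) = (r - 4)*(r - 2)*(r + 2)*(r + 2)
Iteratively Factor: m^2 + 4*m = (m)*(m + 4)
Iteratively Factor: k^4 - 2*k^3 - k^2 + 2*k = (k + 1)*(k^3 - 3*k^2 + 2*k) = (k - 1)*(k + 1)*(k^2 - 2*k) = k*(k - 1)*(k + 1)*(k - 2)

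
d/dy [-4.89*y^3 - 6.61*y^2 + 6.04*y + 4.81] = -14.67*y^2 - 13.22*y + 6.04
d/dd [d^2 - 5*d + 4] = 2*d - 5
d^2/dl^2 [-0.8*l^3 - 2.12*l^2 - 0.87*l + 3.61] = -4.8*l - 4.24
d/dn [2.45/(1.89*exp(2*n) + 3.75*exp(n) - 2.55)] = (-9.261*exp(n) - 9.1875)*exp(n)/(1.89*exp(2*n) + 3.75*exp(n) - 2.55)^2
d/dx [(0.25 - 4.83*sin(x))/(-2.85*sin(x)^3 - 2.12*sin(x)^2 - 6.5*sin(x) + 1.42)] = (-27.531*sin(x)^3 - 8.1021*sin(x)^2 + 1.06*sin(x) - 5.2336)*cos(x)/(8.1225*sin(x)^6 + 12.084*sin(x)^5 + 41.5444*sin(x)^4 + 19.466*sin(x)^3 + 36.2292*sin(x)^2 - 18.46*sin(x) + 2.0164)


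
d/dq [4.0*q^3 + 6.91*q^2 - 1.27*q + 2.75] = 12.0*q^2 + 13.82*q - 1.27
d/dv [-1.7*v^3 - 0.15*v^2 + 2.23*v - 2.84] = -5.1*v^2 - 0.3*v + 2.23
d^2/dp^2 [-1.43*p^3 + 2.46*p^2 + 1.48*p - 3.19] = 4.92 - 8.58*p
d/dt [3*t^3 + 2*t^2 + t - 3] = 9*t^2 + 4*t + 1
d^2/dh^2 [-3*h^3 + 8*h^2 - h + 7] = 16 - 18*h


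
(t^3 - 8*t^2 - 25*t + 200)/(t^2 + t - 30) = (t^2 - 3*t - 40)/(t + 6)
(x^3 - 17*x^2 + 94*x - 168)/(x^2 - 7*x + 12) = (x^2 - 13*x + 42)/(x - 3)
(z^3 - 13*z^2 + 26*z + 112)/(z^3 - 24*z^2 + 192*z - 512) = (z^2 - 5*z - 14)/(z^2 - 16*z + 64)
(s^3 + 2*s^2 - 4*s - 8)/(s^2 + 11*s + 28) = (s^3 + 2*s^2 - 4*s - 8)/(s^2 + 11*s + 28)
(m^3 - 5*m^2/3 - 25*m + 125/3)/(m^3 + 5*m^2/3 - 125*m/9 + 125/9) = 3*(m - 5)/(3*m - 5)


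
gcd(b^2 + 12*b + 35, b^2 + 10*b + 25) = b + 5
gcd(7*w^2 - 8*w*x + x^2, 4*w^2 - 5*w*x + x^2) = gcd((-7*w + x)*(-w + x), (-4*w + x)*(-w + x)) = -w + x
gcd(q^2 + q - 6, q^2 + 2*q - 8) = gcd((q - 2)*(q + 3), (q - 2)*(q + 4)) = q - 2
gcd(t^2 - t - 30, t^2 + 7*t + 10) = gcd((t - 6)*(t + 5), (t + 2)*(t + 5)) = t + 5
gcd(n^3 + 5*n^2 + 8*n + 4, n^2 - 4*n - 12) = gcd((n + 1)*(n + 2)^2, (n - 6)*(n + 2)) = n + 2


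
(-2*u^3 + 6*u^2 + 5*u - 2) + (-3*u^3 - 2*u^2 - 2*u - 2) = -5*u^3 + 4*u^2 + 3*u - 4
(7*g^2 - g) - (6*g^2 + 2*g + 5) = g^2 - 3*g - 5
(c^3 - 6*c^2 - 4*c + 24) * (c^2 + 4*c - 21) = c^5 - 2*c^4 - 49*c^3 + 134*c^2 + 180*c - 504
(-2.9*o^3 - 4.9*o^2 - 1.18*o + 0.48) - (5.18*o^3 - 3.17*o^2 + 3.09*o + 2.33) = -8.08*o^3 - 1.73*o^2 - 4.27*o - 1.85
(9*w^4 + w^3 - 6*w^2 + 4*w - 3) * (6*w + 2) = 54*w^5 + 24*w^4 - 34*w^3 + 12*w^2 - 10*w - 6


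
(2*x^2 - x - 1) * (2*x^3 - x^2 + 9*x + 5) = 4*x^5 - 4*x^4 + 17*x^3 + 2*x^2 - 14*x - 5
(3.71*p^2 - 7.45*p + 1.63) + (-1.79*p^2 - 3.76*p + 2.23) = 1.92*p^2 - 11.21*p + 3.86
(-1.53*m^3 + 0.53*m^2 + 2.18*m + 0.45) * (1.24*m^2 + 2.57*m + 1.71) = -1.8972*m^5 - 3.2749*m^4 + 1.449*m^3 + 7.0669*m^2 + 4.8843*m + 0.7695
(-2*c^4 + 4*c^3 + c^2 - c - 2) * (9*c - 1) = -18*c^5 + 38*c^4 + 5*c^3 - 10*c^2 - 17*c + 2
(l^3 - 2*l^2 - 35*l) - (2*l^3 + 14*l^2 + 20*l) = -l^3 - 16*l^2 - 55*l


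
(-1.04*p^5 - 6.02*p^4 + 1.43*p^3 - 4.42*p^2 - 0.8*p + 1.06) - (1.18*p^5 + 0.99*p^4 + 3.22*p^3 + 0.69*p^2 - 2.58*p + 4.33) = -2.22*p^5 - 7.01*p^4 - 1.79*p^3 - 5.11*p^2 + 1.78*p - 3.27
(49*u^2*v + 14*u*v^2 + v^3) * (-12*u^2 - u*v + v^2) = -588*u^4*v - 217*u^3*v^2 + 23*u^2*v^3 + 13*u*v^4 + v^5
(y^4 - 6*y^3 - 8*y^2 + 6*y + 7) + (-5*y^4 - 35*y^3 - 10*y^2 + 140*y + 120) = -4*y^4 - 41*y^3 - 18*y^2 + 146*y + 127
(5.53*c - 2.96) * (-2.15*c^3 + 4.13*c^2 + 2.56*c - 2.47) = -11.8895*c^4 + 29.2029*c^3 + 1.932*c^2 - 21.2367*c + 7.3112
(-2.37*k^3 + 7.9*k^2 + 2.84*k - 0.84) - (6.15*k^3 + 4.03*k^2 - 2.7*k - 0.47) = -8.52*k^3 + 3.87*k^2 + 5.54*k - 0.37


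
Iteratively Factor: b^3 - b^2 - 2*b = (b - 2)*(b^2 + b) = (b - 2)*(b + 1)*(b)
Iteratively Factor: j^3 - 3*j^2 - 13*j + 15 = (j + 3)*(j^2 - 6*j + 5) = (j - 5)*(j + 3)*(j - 1)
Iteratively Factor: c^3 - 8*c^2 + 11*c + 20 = (c + 1)*(c^2 - 9*c + 20) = (c - 5)*(c + 1)*(c - 4)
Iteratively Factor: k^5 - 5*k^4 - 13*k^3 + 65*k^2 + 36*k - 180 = (k + 3)*(k^4 - 8*k^3 + 11*k^2 + 32*k - 60) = (k - 2)*(k + 3)*(k^3 - 6*k^2 - k + 30) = (k - 5)*(k - 2)*(k + 3)*(k^2 - k - 6) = (k - 5)*(k - 2)*(k + 2)*(k + 3)*(k - 3)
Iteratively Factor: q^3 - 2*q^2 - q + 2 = (q - 1)*(q^2 - q - 2) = (q - 1)*(q + 1)*(q - 2)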